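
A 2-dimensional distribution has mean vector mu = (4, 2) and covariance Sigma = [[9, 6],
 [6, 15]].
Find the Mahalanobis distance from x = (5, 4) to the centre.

Step 1 — centre the observation: (x - mu) = (1, 2).

Step 2 — invert Sigma. det(Sigma) = 9·15 - (6)² = 99.
  Sigma^{-1} = (1/det) · [[d, -b], [-b, a]] = [[0.1515, -0.0606],
 [-0.0606, 0.0909]].

Step 3 — form the quadratic (x - mu)^T · Sigma^{-1} · (x - mu):
  Sigma^{-1} · (x - mu) = (0.0303, 0.1212).
  (x - mu)^T · [Sigma^{-1} · (x - mu)] = (1)·(0.0303) + (2)·(0.1212) = 0.2727.

Step 4 — take square root: d = √(0.2727) ≈ 0.5222.

d(x, mu) = √(0.2727) ≈ 0.5222


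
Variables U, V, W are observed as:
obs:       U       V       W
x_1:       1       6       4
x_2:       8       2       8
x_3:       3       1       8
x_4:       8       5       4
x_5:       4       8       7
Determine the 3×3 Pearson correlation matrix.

Step 1 — column means:
  mean(U) = (1 + 8 + 3 + 8 + 4) / 5 = 24/5 = 4.8
  mean(V) = (6 + 2 + 1 + 5 + 8) / 5 = 22/5 = 4.4
  mean(W) = (4 + 8 + 8 + 4 + 7) / 5 = 31/5 = 6.2

Step 2 — sample variances and covariances s[i,j] = (1/(n-1)) · Σ_k (x_{k,i} - mean_i) · (x_{k,j} - mean_j), with n-1 = 4:
  s[U,U] = ((-3.8)·(-3.8) + (3.2)·(3.2) + (-1.8)·(-1.8) + (3.2)·(3.2) + (-0.8)·(-0.8)) / 4 = 38.8/4 = 9.7
  s[U,V] = ((-3.8)·(1.6) + (3.2)·(-2.4) + (-1.8)·(-3.4) + (3.2)·(0.6) + (-0.8)·(3.6)) / 4 = -8.6/4 = -2.15
  s[U,W] = ((-3.8)·(-2.2) + (3.2)·(1.8) + (-1.8)·(1.8) + (3.2)·(-2.2) + (-0.8)·(0.8)) / 4 = 3.2/4 = 0.8
  s[V,V] = ((1.6)·(1.6) + (-2.4)·(-2.4) + (-3.4)·(-3.4) + (0.6)·(0.6) + (3.6)·(3.6)) / 4 = 33.2/4 = 8.3
  s[V,W] = ((1.6)·(-2.2) + (-2.4)·(1.8) + (-3.4)·(1.8) + (0.6)·(-2.2) + (3.6)·(0.8)) / 4 = -12.4/4 = -3.1
  s[W,W] = ((-2.2)·(-2.2) + (1.8)·(1.8) + (1.8)·(1.8) + (-2.2)·(-2.2) + (0.8)·(0.8)) / 4 = 16.8/4 = 4.2
  Sample standard deviations s_i = √(s[i,i]):
  s(U) = √(9.7) = 3.1145
  s(V) = √(8.3) = 2.881
  s(W) = √(4.2) = 2.0494

Step 3 — r_{ij} = s_{ij} / (s_i · s_j):
  r[U,U] = 1 (diagonal).
  r[U,V] = -2.15 / (3.1145 · 2.881) = -2.15 / 8.9727 = -0.2396
  r[U,W] = 0.8 / (3.1145 · 2.0494) = 0.8 / 6.3828 = 0.1253
  r[V,V] = 1 (diagonal).
  r[V,W] = -3.1 / (2.881 · 2.0494) = -3.1 / 5.9042 = -0.525
  r[W,W] = 1 (diagonal).

R is symmetric with unit diagonal. Assembling:

R = [[1, -0.2396, 0.1253],
 [-0.2396, 1, -0.525],
 [0.1253, -0.525, 1]]


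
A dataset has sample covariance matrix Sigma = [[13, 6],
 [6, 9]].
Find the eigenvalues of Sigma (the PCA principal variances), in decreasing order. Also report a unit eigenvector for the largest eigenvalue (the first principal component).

Step 1 — characteristic polynomial of 2×2 Sigma:
  det(Sigma - λI) = λ² - trace · λ + det = 0.
  trace = 13 + 9 = 22, det = 13·9 - (6)² = 81.
Step 2 — discriminant:
  Δ = trace² - 4·det = 484 - 324 = 160.
Step 3 — eigenvalues:
  λ = (trace ± √Δ)/2 = (22 ± 12.6491)/2,
  λ_1 = 17.3246,  λ_2 = 4.6754.

Step 4 — unit eigenvector for λ_1: solve (Sigma - λ_1 I)v = 0. First row:
  (13 - 17.3246)·v_x + (6)·v_y = 0, i.e. (-4.3246)·v_x + (6)·v_y = 0,
  so v ∝ (b, λ_1 - a) = (6, 4.3246) = u.
  ||u|| = √((6)² + (4.3246)²) = √(54.7018) ≈ 7.3961,
  v_1 = u/||u|| ≈ (0.8112, 0.5847) (||v_1|| = 1).

λ_1 = 17.3246,  λ_2 = 4.6754;  v_1 ≈ (0.8112, 0.5847)


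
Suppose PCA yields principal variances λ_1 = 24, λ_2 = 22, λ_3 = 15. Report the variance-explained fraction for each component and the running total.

Step 1 — total variance = trace(Sigma) = Σ λ_i = 24 + 22 + 15 = 61.

Step 2 — fraction explained by component i = λ_i / Σ λ:
  PC1: 24/61 = 0.3934
  PC2: 22/61 = 0.3607
  PC3: 15/61 = 0.2459

Step 3 — cumulative fraction after k components = (λ_1 + ... + λ_k) / Σ λ:
  k = 1: 24/61 = 0.3934
  k = 2: (24 + 22)/61 = 46/61 = 0.7541
  k = 3: (24 + 22 + 15)/61 = 61/61 = 1

Summary (fraction, with percent):

explained: PC1 0.3934 (39.34%), PC2 0.3607 (36.07%), PC3 0.2459 (24.59%);  cumulative: 0.3934, 0.7541, 1


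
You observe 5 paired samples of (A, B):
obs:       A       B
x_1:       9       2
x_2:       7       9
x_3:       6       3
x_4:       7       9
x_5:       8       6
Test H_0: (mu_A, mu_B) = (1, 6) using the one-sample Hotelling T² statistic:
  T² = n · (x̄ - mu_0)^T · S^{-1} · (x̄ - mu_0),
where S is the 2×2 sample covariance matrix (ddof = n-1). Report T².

Step 1 — sample mean vector:
  mean(A) = (9 + 7 + 6 + 7 + 8) / 5 = 37/5 = 7.4
  mean(B) = (2 + 9 + 3 + 9 + 6) / 5 = 29/5 = 5.8
  x̄ = (7.4, 5.8),  deviation x̄ - mu_0 = (7.4, 5.8) - (1, 6) = (6.4, -0.2).

Step 2 — sample covariance matrix, S[i,j] = (1/(n-1)) · Σ_k (x_{k,i} - mean_i) · (x_{k,j} - mean_j), divisor n-1 = 4:
  S[A,A] = ((1.6)·(1.6) + (-0.4)·(-0.4) + (-1.4)·(-1.4) + (-0.4)·(-0.4) + (0.6)·(0.6)) / 4 = 5.2/4 = 1.3
  S[A,B] = ((1.6)·(-3.8) + (-0.4)·(3.2) + (-1.4)·(-2.8) + (-0.4)·(3.2) + (0.6)·(0.2)) / 4 = -4.6/4 = -1.15
  S[B,B] = ((-3.8)·(-3.8) + (3.2)·(3.2) + (-2.8)·(-2.8) + (3.2)·(3.2) + (0.2)·(0.2)) / 4 = 42.8/4 = 10.7
  S = [[1.3, -1.15],
 [-1.15, 10.7]].

Step 3 — invert S. det(S) = 1.3·10.7 - (-1.15)² = 12.5875.
  S^{-1} = (1/det) · [[d, -b], [-b, a]] = [[0.85, 0.0914],
 [0.0914, 0.1033]].

Step 4 — quadratic form (x̄ - mu_0)^T · S^{-1} · (x̄ - mu_0):
  S^{-1} · (x̄ - mu_0) = (5.422, 0.5641),
  (x̄ - mu_0)^T · [...] = (6.4)·(5.422) + (-0.2)·(0.5641) = 34.5883.

Step 5 — scale by n: T² = 5 · 34.5883 = 172.9414.

T² ≈ 172.9414


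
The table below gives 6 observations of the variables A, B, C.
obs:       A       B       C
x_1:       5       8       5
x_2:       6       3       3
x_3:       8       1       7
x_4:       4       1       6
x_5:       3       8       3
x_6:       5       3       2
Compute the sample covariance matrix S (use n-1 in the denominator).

Step 1 — column means:
  mean(A) = (5 + 6 + 8 + 4 + 3 + 5) / 6 = 31/6 = 5.1667
  mean(B) = (8 + 3 + 1 + 1 + 8 + 3) / 6 = 24/6 = 4
  mean(C) = (5 + 3 + 7 + 6 + 3 + 2) / 6 = 26/6 = 4.3333

Step 2 — sample covariance S[i,j] = (1/(n-1)) · Σ_k (x_{k,i} - mean_i) · (x_{k,j} - mean_j), with n-1 = 5.
  S[A,A] = ((-0.1667)·(-0.1667) + (0.8333)·(0.8333) + (2.8333)·(2.8333) + (-1.1667)·(-1.1667) + (-2.1667)·(-2.1667) + (-0.1667)·(-0.1667)) / 5 = 14.8333/5 = 2.9667
  S[A,B] = ((-0.1667)·(4) + (0.8333)·(-1) + (2.8333)·(-3) + (-1.1667)·(-3) + (-2.1667)·(4) + (-0.1667)·(-1)) / 5 = -15/5 = -3
  S[A,C] = ((-0.1667)·(0.6667) + (0.8333)·(-1.3333) + (2.8333)·(2.6667) + (-1.1667)·(1.6667) + (-2.1667)·(-1.3333) + (-0.1667)·(-2.3333)) / 5 = 7.6667/5 = 1.5333
  S[B,B] = ((4)·(4) + (-1)·(-1) + (-3)·(-3) + (-3)·(-3) + (4)·(4) + (-1)·(-1)) / 5 = 52/5 = 10.4
  S[B,C] = ((4)·(0.6667) + (-1)·(-1.3333) + (-3)·(2.6667) + (-3)·(1.6667) + (4)·(-1.3333) + (-1)·(-2.3333)) / 5 = -12/5 = -2.4
  S[C,C] = ((0.6667)·(0.6667) + (-1.3333)·(-1.3333) + (2.6667)·(2.6667) + (1.6667)·(1.6667) + (-1.3333)·(-1.3333) + (-2.3333)·(-2.3333)) / 5 = 19.3333/5 = 3.8667

S is symmetric (S[j,i] = S[i,j]). Assembling:

S = [[2.9667, -3, 1.5333],
 [-3, 10.4, -2.4],
 [1.5333, -2.4, 3.8667]]


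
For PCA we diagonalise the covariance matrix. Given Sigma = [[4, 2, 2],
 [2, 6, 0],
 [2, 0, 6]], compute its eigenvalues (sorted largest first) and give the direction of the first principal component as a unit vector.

Step 1 — characteristic polynomial p(λ) = det(λI - Sigma) = λ³ - tr·λ² + c_1·λ - det, where tr = trace, c_1 = sum of the principal 2×2 minors, det = det(Sigma):
  tr = 4 + 6 + 6 = 16,
  c_1 = (4·6 - (2)²) + (4·6 - (2)²) + (6·6 - (0)²) = 20 + 20 + 36 = 76,
  det = 4·(6·6 - (0)²) - (2)·((2)·6 - (0)·(2)) + (2)·((2)·(0) - 6·(2)) = 4·(36) - (2)·(12) + (2)·(-12) = 96.
  So p(λ) = λ³ - 16λ² + 76λ - 96.
Step 2 — look for an integer root (rational root theorem: any rational root is an integer divisor of 96). Testing λ = 2:
  p(2) = 8 - 64 + 152 - 96 = 0  ✓
  Dividing out (λ - 2): p(λ) = (λ - 2)(λ² - 14λ + 48).
Step 3 — remaining eigenvalues from the quadratic λ² - 14λ + 48 = 0:
  Δ = 14² - 4·48 = 196 - 192 = 4,  λ = (14 ± √4)/2 = (14 ± 2)/2 = 8 or 6.
  Sorted: λ_1 = 8,  λ_2 = 6,  λ_3 = 2  (check: sum = 16 = tr ✓).

Step 4 — unit eigenvector for λ_1 = 8: v spans the null space of (Sigma - λ_1 I), whose rows are
  r_1 = (-4, 2, 2),  r_2 = (2, -2, 0),  r_3 = (2, 0, -2).
  v is orthogonal to every row, so take v ∝ r_1 × r_2 = ((2)·(0) - (2)·(-2), (2)·(2) - (-4)·(0), (-4)·(-2) - (2)·(2)) = (4, 4, 4).
  Rescale (divide by 4): u = (1, 1, 1).
  ||u|| = √((1)² + (1)² + (1)²) = √(3) ≈ 1.7321,  v_1 = u/||u|| ≈ (0.5774, 0.5774, 0.5774) (||v_1|| = 1).

λ_1 = 8,  λ_2 = 6,  λ_3 = 2;  v_1 ≈ (0.5774, 0.5774, 0.5774)


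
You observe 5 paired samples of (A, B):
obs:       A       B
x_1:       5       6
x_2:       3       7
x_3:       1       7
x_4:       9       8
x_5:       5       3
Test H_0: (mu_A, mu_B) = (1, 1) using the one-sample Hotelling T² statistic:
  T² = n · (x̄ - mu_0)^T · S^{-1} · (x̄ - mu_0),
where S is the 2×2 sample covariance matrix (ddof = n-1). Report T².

Step 1 — sample mean vector:
  mean(A) = (5 + 3 + 1 + 9 + 5) / 5 = 23/5 = 4.6
  mean(B) = (6 + 7 + 7 + 8 + 3) / 5 = 31/5 = 6.2
  x̄ = (4.6, 6.2),  deviation x̄ - mu_0 = (4.6, 6.2) - (1, 1) = (3.6, 5.2).

Step 2 — sample covariance matrix, S[i,j] = (1/(n-1)) · Σ_k (x_{k,i} - mean_i) · (x_{k,j} - mean_j), divisor n-1 = 4:
  S[A,A] = ((0.4)·(0.4) + (-1.6)·(-1.6) + (-3.6)·(-3.6) + (4.4)·(4.4) + (0.4)·(0.4)) / 4 = 35.2/4 = 8.8
  S[A,B] = ((0.4)·(-0.2) + (-1.6)·(0.8) + (-3.6)·(0.8) + (4.4)·(1.8) + (0.4)·(-3.2)) / 4 = 2.4/4 = 0.6
  S[B,B] = ((-0.2)·(-0.2) + (0.8)·(0.8) + (0.8)·(0.8) + (1.8)·(1.8) + (-3.2)·(-3.2)) / 4 = 14.8/4 = 3.7
  S = [[8.8, 0.6],
 [0.6, 3.7]].

Step 3 — invert S. det(S) = 8.8·3.7 - (0.6)² = 32.2.
  S^{-1} = (1/det) · [[d, -b], [-b, a]] = [[0.1149, -0.0186],
 [-0.0186, 0.2733]].

Step 4 — quadratic form (x̄ - mu_0)^T · S^{-1} · (x̄ - mu_0):
  S^{-1} · (x̄ - mu_0) = (0.3168, 1.354),
  (x̄ - mu_0)^T · [...] = (3.6)·(0.3168) + (5.2)·(1.354) = 8.1814.

Step 5 — scale by n: T² = 5 · 8.1814 = 40.9068.

T² ≈ 40.9068


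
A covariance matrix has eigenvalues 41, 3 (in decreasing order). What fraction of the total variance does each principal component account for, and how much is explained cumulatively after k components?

Step 1 — total variance = trace(Sigma) = Σ λ_i = 41 + 3 = 44.

Step 2 — fraction explained by component i = λ_i / Σ λ:
  PC1: 41/44 = 0.9318
  PC2: 3/44 = 0.0682

Step 3 — cumulative fraction after k components = (λ_1 + ... + λ_k) / Σ λ:
  k = 1: 41/44 = 0.9318
  k = 2: (41 + 3)/44 = 44/44 = 1

Summary (fraction, with percent):

explained: PC1 0.9318 (93.18%), PC2 0.0682 (6.82%);  cumulative: 0.9318, 1


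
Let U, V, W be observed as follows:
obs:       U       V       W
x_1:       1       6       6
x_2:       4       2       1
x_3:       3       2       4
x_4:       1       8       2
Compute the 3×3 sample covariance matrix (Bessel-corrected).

Step 1 — column means:
  mean(U) = (1 + 4 + 3 + 1) / 4 = 9/4 = 2.25
  mean(V) = (6 + 2 + 2 + 8) / 4 = 18/4 = 4.5
  mean(W) = (6 + 1 + 4 + 2) / 4 = 13/4 = 3.25

Step 2 — sample covariance S[i,j] = (1/(n-1)) · Σ_k (x_{k,i} - mean_i) · (x_{k,j} - mean_j), with n-1 = 3.
  S[U,U] = ((-1.25)·(-1.25) + (1.75)·(1.75) + (0.75)·(0.75) + (-1.25)·(-1.25)) / 3 = 6.75/3 = 2.25
  S[U,V] = ((-1.25)·(1.5) + (1.75)·(-2.5) + (0.75)·(-2.5) + (-1.25)·(3.5)) / 3 = -12.5/3 = -4.1667
  S[U,W] = ((-1.25)·(2.75) + (1.75)·(-2.25) + (0.75)·(0.75) + (-1.25)·(-1.25)) / 3 = -5.25/3 = -1.75
  S[V,V] = ((1.5)·(1.5) + (-2.5)·(-2.5) + (-2.5)·(-2.5) + (3.5)·(3.5)) / 3 = 27/3 = 9
  S[V,W] = ((1.5)·(2.75) + (-2.5)·(-2.25) + (-2.5)·(0.75) + (3.5)·(-1.25)) / 3 = 3.5/3 = 1.1667
  S[W,W] = ((2.75)·(2.75) + (-2.25)·(-2.25) + (0.75)·(0.75) + (-1.25)·(-1.25)) / 3 = 14.75/3 = 4.9167

S is symmetric (S[j,i] = S[i,j]). Assembling:

S = [[2.25, -4.1667, -1.75],
 [-4.1667, 9, 1.1667],
 [-1.75, 1.1667, 4.9167]]


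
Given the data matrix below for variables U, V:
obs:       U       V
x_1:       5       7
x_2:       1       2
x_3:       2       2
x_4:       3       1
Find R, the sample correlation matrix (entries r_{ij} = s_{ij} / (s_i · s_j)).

Step 1 — column means:
  mean(U) = (5 + 1 + 2 + 3) / 4 = 11/4 = 2.75
  mean(V) = (7 + 2 + 2 + 1) / 4 = 12/4 = 3

Step 2 — sample variances and covariances s[i,j] = (1/(n-1)) · Σ_k (x_{k,i} - mean_i) · (x_{k,j} - mean_j), with n-1 = 3:
  s[U,U] = ((2.25)·(2.25) + (-1.75)·(-1.75) + (-0.75)·(-0.75) + (0.25)·(0.25)) / 3 = 8.75/3 = 2.9167
  s[U,V] = ((2.25)·(4) + (-1.75)·(-1) + (-0.75)·(-1) + (0.25)·(-2)) / 3 = 11/3 = 3.6667
  s[V,V] = ((4)·(4) + (-1)·(-1) + (-1)·(-1) + (-2)·(-2)) / 3 = 22/3 = 7.3333
  Sample standard deviations s_i = √(s[i,i]):
  s(U) = √(2.9167) = 1.7078
  s(V) = √(7.3333) = 2.708

Step 3 — r_{ij} = s_{ij} / (s_i · s_j):
  r[U,U] = 1 (diagonal).
  r[U,V] = 3.6667 / (1.7078 · 2.708) = 3.6667 / 4.6248 = 0.7928
  r[V,V] = 1 (diagonal).

R is symmetric with unit diagonal. Assembling:

R = [[1, 0.7928],
 [0.7928, 1]]


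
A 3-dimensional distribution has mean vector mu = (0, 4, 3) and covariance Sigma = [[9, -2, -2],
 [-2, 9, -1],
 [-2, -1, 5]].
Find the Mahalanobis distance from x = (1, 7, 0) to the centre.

Step 1 — centre the observation: (x - mu) = (1, 3, -3).

Step 2 — invert Sigma (cofactor / det for 3×3, or solve directly):
  Sigma^{-1} = [[0.1325, 0.0361, 0.0602],
 [0.0361, 0.1235, 0.0392],
 [0.0602, 0.0392, 0.2319]].

Step 3 — form the quadratic (x - mu)^T · Sigma^{-1} · (x - mu):
  Sigma^{-1} · (x - mu) = (0.0602, 0.2892, -0.5181).
  (x - mu)^T · [Sigma^{-1} · (x - mu)] = (1)·(0.0602) + (3)·(0.2892) + (-3)·(-0.5181) = 2.4819.

Step 4 — take square root: d = √(2.4819) ≈ 1.5754.

d(x, mu) = √(2.4819) ≈ 1.5754


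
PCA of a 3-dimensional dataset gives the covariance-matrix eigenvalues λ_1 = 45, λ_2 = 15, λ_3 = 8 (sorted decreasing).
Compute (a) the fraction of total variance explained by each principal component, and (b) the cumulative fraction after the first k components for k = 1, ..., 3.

Step 1 — total variance = trace(Sigma) = Σ λ_i = 45 + 15 + 8 = 68.

Step 2 — fraction explained by component i = λ_i / Σ λ:
  PC1: 45/68 = 0.6618
  PC2: 15/68 = 0.2206
  PC3: 8/68 = 0.1176

Step 3 — cumulative fraction after k components = (λ_1 + ... + λ_k) / Σ λ:
  k = 1: 45/68 = 0.6618
  k = 2: (45 + 15)/68 = 60/68 = 0.8824
  k = 3: (45 + 15 + 8)/68 = 68/68 = 1

Summary (fraction, with percent):

explained: PC1 0.6618 (66.18%), PC2 0.2206 (22.06%), PC3 0.1176 (11.76%);  cumulative: 0.6618, 0.8824, 1


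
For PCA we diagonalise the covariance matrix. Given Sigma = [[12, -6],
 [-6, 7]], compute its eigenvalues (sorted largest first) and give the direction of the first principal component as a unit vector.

Step 1 — characteristic polynomial of 2×2 Sigma:
  det(Sigma - λI) = λ² - trace · λ + det = 0.
  trace = 12 + 7 = 19, det = 12·7 - (-6)² = 48.
Step 2 — discriminant:
  Δ = trace² - 4·det = 361 - 192 = 169.
Step 3 — eigenvalues:
  λ = (trace ± √Δ)/2 = (19 ± 13)/2,
  λ_1 = 16,  λ_2 = 3.

Step 4 — unit eigenvector for λ_1: solve (Sigma - λ_1 I)v = 0. First row:
  (12 - 16)·v_x + (-6)·v_y = 0, i.e. (-4)·v_x + (-6)·v_y = 0,
  so v ∝ (b, λ_1 - a) = (-6, 4); multiply by -1 so the first entry is positive: u = (6, -4).
  ||u|| = √((6)² + (-4)²) = √(52) ≈ 7.2111,
  v_1 = u/||u|| ≈ (0.8321, -0.5547) (||v_1|| = 1).

λ_1 = 16,  λ_2 = 3;  v_1 ≈ (0.8321, -0.5547)


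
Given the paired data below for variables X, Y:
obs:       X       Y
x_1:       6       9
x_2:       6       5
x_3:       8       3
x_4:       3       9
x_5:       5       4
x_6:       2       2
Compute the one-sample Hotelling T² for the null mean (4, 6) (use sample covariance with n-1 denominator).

Step 1 — sample mean vector:
  mean(X) = (6 + 6 + 8 + 3 + 5 + 2) / 6 = 30/6 = 5
  mean(Y) = (9 + 5 + 3 + 9 + 4 + 2) / 6 = 32/6 = 5.3333
  x̄ = (5, 5.3333),  deviation x̄ - mu_0 = (5, 5.3333) - (4, 6) = (1, -0.6667).

Step 2 — sample covariance matrix, S[i,j] = (1/(n-1)) · Σ_k (x_{k,i} - mean_i) · (x_{k,j} - mean_j), divisor n-1 = 5:
  S[X,X] = ((1)·(1) + (1)·(1) + (3)·(3) + (-2)·(-2) + (0)·(0) + (-3)·(-3)) / 5 = 24/5 = 4.8
  S[X,Y] = ((1)·(3.6667) + (1)·(-0.3333) + (3)·(-2.3333) + (-2)·(3.6667) + (0)·(-1.3333) + (-3)·(-3.3333)) / 5 = -1/5 = -0.2
  S[Y,Y] = ((3.6667)·(3.6667) + (-0.3333)·(-0.3333) + (-2.3333)·(-2.3333) + (3.6667)·(3.6667) + (-1.3333)·(-1.3333) + (-3.3333)·(-3.3333)) / 5 = 45.3333/5 = 9.0667
  S = [[4.8, -0.2],
 [-0.2, 9.0667]].

Step 3 — invert S. det(S) = 4.8·9.0667 - (-0.2)² = 43.48.
  S^{-1} = (1/det) · [[d, -b], [-b, a]] = [[0.2085, 0.0046],
 [0.0046, 0.1104]].

Step 4 — quadratic form (x̄ - mu_0)^T · S^{-1} · (x̄ - mu_0):
  S^{-1} · (x̄ - mu_0) = (0.2055, -0.069),
  (x̄ - mu_0)^T · [...] = (1)·(0.2055) + (-0.6667)·(-0.069) = 0.2515.

Step 5 — scale by n: T² = 6 · 0.2515 = 1.5087.

T² ≈ 1.5087


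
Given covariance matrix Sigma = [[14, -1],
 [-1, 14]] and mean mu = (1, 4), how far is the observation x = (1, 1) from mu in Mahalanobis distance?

Step 1 — centre the observation: (x - mu) = (0, -3).

Step 2 — invert Sigma. det(Sigma) = 14·14 - (-1)² = 195.
  Sigma^{-1} = (1/det) · [[d, -b], [-b, a]] = [[0.0718, 0.0051],
 [0.0051, 0.0718]].

Step 3 — form the quadratic (x - mu)^T · Sigma^{-1} · (x - mu):
  Sigma^{-1} · (x - mu) = (-0.0154, -0.2154).
  (x - mu)^T · [Sigma^{-1} · (x - mu)] = (0)·(-0.0154) + (-3)·(-0.2154) = 0.6462.

Step 4 — take square root: d = √(0.6462) ≈ 0.8038.

d(x, mu) = √(0.6462) ≈ 0.8038


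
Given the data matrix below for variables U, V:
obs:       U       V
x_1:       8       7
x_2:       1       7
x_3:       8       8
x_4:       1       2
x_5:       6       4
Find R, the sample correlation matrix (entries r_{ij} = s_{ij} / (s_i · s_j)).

Step 1 — column means:
  mean(U) = (8 + 1 + 8 + 1 + 6) / 5 = 24/5 = 4.8
  mean(V) = (7 + 7 + 8 + 2 + 4) / 5 = 28/5 = 5.6

Step 2 — sample variances and covariances s[i,j] = (1/(n-1)) · Σ_k (x_{k,i} - mean_i) · (x_{k,j} - mean_j), with n-1 = 4:
  s[U,U] = ((3.2)·(3.2) + (-3.8)·(-3.8) + (3.2)·(3.2) + (-3.8)·(-3.8) + (1.2)·(1.2)) / 4 = 50.8/4 = 12.7
  s[U,V] = ((3.2)·(1.4) + (-3.8)·(1.4) + (3.2)·(2.4) + (-3.8)·(-3.6) + (1.2)·(-1.6)) / 4 = 18.6/4 = 4.65
  s[V,V] = ((1.4)·(1.4) + (1.4)·(1.4) + (2.4)·(2.4) + (-3.6)·(-3.6) + (-1.6)·(-1.6)) / 4 = 25.2/4 = 6.3
  Sample standard deviations s_i = √(s[i,i]):
  s(U) = √(12.7) = 3.5637
  s(V) = √(6.3) = 2.51

Step 3 — r_{ij} = s_{ij} / (s_i · s_j):
  r[U,U] = 1 (diagonal).
  r[U,V] = 4.65 / (3.5637 · 2.51) = 4.65 / 8.9448 = 0.5199
  r[V,V] = 1 (diagonal).

R is symmetric with unit diagonal. Assembling:

R = [[1, 0.5199],
 [0.5199, 1]]


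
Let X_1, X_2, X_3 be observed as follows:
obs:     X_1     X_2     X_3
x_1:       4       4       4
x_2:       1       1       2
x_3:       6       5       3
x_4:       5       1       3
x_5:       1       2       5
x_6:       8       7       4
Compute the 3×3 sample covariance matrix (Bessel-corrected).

Step 1 — column means:
  mean(X_1) = (4 + 1 + 6 + 5 + 1 + 8) / 6 = 25/6 = 4.1667
  mean(X_2) = (4 + 1 + 5 + 1 + 2 + 7) / 6 = 20/6 = 3.3333
  mean(X_3) = (4 + 2 + 3 + 3 + 5 + 4) / 6 = 21/6 = 3.5

Step 2 — sample covariance S[i,j] = (1/(n-1)) · Σ_k (x_{k,i} - mean_i) · (x_{k,j} - mean_j), with n-1 = 5.
  S[X_1,X_1] = ((-0.1667)·(-0.1667) + (-3.1667)·(-3.1667) + (1.8333)·(1.8333) + (0.8333)·(0.8333) + (-3.1667)·(-3.1667) + (3.8333)·(3.8333)) / 5 = 38.8333/5 = 7.7667
  S[X_1,X_2] = ((-0.1667)·(0.6667) + (-3.1667)·(-2.3333) + (1.8333)·(1.6667) + (0.8333)·(-2.3333) + (-3.1667)·(-1.3333) + (3.8333)·(3.6667)) / 5 = 26.6667/5 = 5.3333
  S[X_1,X_3] = ((-0.1667)·(0.5) + (-3.1667)·(-1.5) + (1.8333)·(-0.5) + (0.8333)·(-0.5) + (-3.1667)·(1.5) + (3.8333)·(0.5)) / 5 = 0.5/5 = 0.1
  S[X_2,X_2] = ((0.6667)·(0.6667) + (-2.3333)·(-2.3333) + (1.6667)·(1.6667) + (-2.3333)·(-2.3333) + (-1.3333)·(-1.3333) + (3.6667)·(3.6667)) / 5 = 29.3333/5 = 5.8667
  S[X_2,X_3] = ((0.6667)·(0.5) + (-2.3333)·(-1.5) + (1.6667)·(-0.5) + (-2.3333)·(-0.5) + (-1.3333)·(1.5) + (3.6667)·(0.5)) / 5 = 4/5 = 0.8
  S[X_3,X_3] = ((0.5)·(0.5) + (-1.5)·(-1.5) + (-0.5)·(-0.5) + (-0.5)·(-0.5) + (1.5)·(1.5) + (0.5)·(0.5)) / 5 = 5.5/5 = 1.1

S is symmetric (S[j,i] = S[i,j]). Assembling:

S = [[7.7667, 5.3333, 0.1],
 [5.3333, 5.8667, 0.8],
 [0.1, 0.8, 1.1]]


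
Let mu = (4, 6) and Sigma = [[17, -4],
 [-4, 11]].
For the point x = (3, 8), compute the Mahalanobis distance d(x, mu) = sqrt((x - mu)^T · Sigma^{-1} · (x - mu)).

Step 1 — centre the observation: (x - mu) = (-1, 2).

Step 2 — invert Sigma. det(Sigma) = 17·11 - (-4)² = 171.
  Sigma^{-1} = (1/det) · [[d, -b], [-b, a]] = [[0.0643, 0.0234],
 [0.0234, 0.0994]].

Step 3 — form the quadratic (x - mu)^T · Sigma^{-1} · (x - mu):
  Sigma^{-1} · (x - mu) = (-0.0175, 0.1754).
  (x - mu)^T · [Sigma^{-1} · (x - mu)] = (-1)·(-0.0175) + (2)·(0.1754) = 0.3684.

Step 4 — take square root: d = √(0.3684) ≈ 0.607.

d(x, mu) = √(0.3684) ≈ 0.607


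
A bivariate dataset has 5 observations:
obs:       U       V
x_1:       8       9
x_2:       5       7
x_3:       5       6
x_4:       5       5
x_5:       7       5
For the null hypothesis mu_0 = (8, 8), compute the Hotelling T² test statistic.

Step 1 — sample mean vector:
  mean(U) = (8 + 5 + 5 + 5 + 7) / 5 = 30/5 = 6
  mean(V) = (9 + 7 + 6 + 5 + 5) / 5 = 32/5 = 6.4
  x̄ = (6, 6.4),  deviation x̄ - mu_0 = (6, 6.4) - (8, 8) = (-2, -1.6).

Step 2 — sample covariance matrix, S[i,j] = (1/(n-1)) · Σ_k (x_{k,i} - mean_i) · (x_{k,j} - mean_j), divisor n-1 = 4:
  S[U,U] = ((2)·(2) + (-1)·(-1) + (-1)·(-1) + (-1)·(-1) + (1)·(1)) / 4 = 8/4 = 2
  S[U,V] = ((2)·(2.6) + (-1)·(0.6) + (-1)·(-0.4) + (-1)·(-1.4) + (1)·(-1.4)) / 4 = 5/4 = 1.25
  S[V,V] = ((2.6)·(2.6) + (0.6)·(0.6) + (-0.4)·(-0.4) + (-1.4)·(-1.4) + (-1.4)·(-1.4)) / 4 = 11.2/4 = 2.8
  S = [[2, 1.25],
 [1.25, 2.8]].

Step 3 — invert S. det(S) = 2·2.8 - (1.25)² = 4.0375.
  S^{-1} = (1/det) · [[d, -b], [-b, a]] = [[0.6935, -0.3096],
 [-0.3096, 0.4954]].

Step 4 — quadratic form (x̄ - mu_0)^T · S^{-1} · (x̄ - mu_0):
  S^{-1} · (x̄ - mu_0) = (-0.8916, -0.1734),
  (x̄ - mu_0)^T · [...] = (-2)·(-0.8916) + (-1.6)·(-0.1734) = 2.0607.

Step 5 — scale by n: T² = 5 · 2.0607 = 10.3034.

T² ≈ 10.3034


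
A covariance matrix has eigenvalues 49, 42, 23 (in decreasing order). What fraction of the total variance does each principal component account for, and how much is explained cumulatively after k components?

Step 1 — total variance = trace(Sigma) = Σ λ_i = 49 + 42 + 23 = 114.

Step 2 — fraction explained by component i = λ_i / Σ λ:
  PC1: 49/114 = 0.4298
  PC2: 42/114 = 0.3684
  PC3: 23/114 = 0.2018

Step 3 — cumulative fraction after k components = (λ_1 + ... + λ_k) / Σ λ:
  k = 1: 49/114 = 0.4298
  k = 2: (49 + 42)/114 = 91/114 = 0.7982
  k = 3: (49 + 42 + 23)/114 = 114/114 = 1

Summary (fraction, with percent):

explained: PC1 0.4298 (42.98%), PC2 0.3684 (36.84%), PC3 0.2018 (20.18%);  cumulative: 0.4298, 0.7982, 1


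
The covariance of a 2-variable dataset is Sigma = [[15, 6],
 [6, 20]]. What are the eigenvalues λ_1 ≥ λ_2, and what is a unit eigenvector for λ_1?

Step 1 — characteristic polynomial of 2×2 Sigma:
  det(Sigma - λI) = λ² - trace · λ + det = 0.
  trace = 15 + 20 = 35, det = 15·20 - (6)² = 264.
Step 2 — discriminant:
  Δ = trace² - 4·det = 1225 - 1056 = 169.
Step 3 — eigenvalues:
  λ = (trace ± √Δ)/2 = (35 ± 13)/2,
  λ_1 = 24,  λ_2 = 11.

Step 4 — unit eigenvector for λ_1: solve (Sigma - λ_1 I)v = 0. First row:
  (15 - 24)·v_x + (6)·v_y = 0, i.e. (-9)·v_x + (6)·v_y = 0,
  so v ∝ (b, λ_1 - a) = (6, 9) = u.
  ||u|| = √((6)² + (9)²) = √(117) ≈ 10.8167,
  v_1 = u/||u|| ≈ (0.5547, 0.8321) (||v_1|| = 1).

λ_1 = 24,  λ_2 = 11;  v_1 ≈ (0.5547, 0.8321)


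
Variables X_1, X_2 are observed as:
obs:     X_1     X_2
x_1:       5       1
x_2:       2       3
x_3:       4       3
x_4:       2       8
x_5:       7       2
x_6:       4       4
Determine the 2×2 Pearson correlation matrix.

Step 1 — column means:
  mean(X_1) = (5 + 2 + 4 + 2 + 7 + 4) / 6 = 24/6 = 4
  mean(X_2) = (1 + 3 + 3 + 8 + 2 + 4) / 6 = 21/6 = 3.5

Step 2 — sample variances and covariances s[i,j] = (1/(n-1)) · Σ_k (x_{k,i} - mean_i) · (x_{k,j} - mean_j), with n-1 = 5:
  s[X_1,X_1] = ((1)·(1) + (-2)·(-2) + (0)·(0) + (-2)·(-2) + (3)·(3) + (0)·(0)) / 5 = 18/5 = 3.6
  s[X_1,X_2] = ((1)·(-2.5) + (-2)·(-0.5) + (0)·(-0.5) + (-2)·(4.5) + (3)·(-1.5) + (0)·(0.5)) / 5 = -15/5 = -3
  s[X_2,X_2] = ((-2.5)·(-2.5) + (-0.5)·(-0.5) + (-0.5)·(-0.5) + (4.5)·(4.5) + (-1.5)·(-1.5) + (0.5)·(0.5)) / 5 = 29.5/5 = 5.9
  Sample standard deviations s_i = √(s[i,i]):
  s(X_1) = √(3.6) = 1.8974
  s(X_2) = √(5.9) = 2.429

Step 3 — r_{ij} = s_{ij} / (s_i · s_j):
  r[X_1,X_1] = 1 (diagonal).
  r[X_1,X_2] = -3 / (1.8974 · 2.429) = -3 / 4.6087 = -0.6509
  r[X_2,X_2] = 1 (diagonal).

R is symmetric with unit diagonal. Assembling:

R = [[1, -0.6509],
 [-0.6509, 1]]


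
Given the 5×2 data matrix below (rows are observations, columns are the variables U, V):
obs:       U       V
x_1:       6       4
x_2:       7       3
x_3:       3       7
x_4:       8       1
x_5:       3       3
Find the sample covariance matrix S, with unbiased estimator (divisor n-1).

Step 1 — column means:
  mean(U) = (6 + 7 + 3 + 8 + 3) / 5 = 27/5 = 5.4
  mean(V) = (4 + 3 + 7 + 1 + 3) / 5 = 18/5 = 3.6

Step 2 — sample covariance S[i,j] = (1/(n-1)) · Σ_k (x_{k,i} - mean_i) · (x_{k,j} - mean_j), with n-1 = 4.
  S[U,U] = ((0.6)·(0.6) + (1.6)·(1.6) + (-2.4)·(-2.4) + (2.6)·(2.6) + (-2.4)·(-2.4)) / 4 = 21.2/4 = 5.3
  S[U,V] = ((0.6)·(0.4) + (1.6)·(-0.6) + (-2.4)·(3.4) + (2.6)·(-2.6) + (-2.4)·(-0.6)) / 4 = -14.2/4 = -3.55
  S[V,V] = ((0.4)·(0.4) + (-0.6)·(-0.6) + (3.4)·(3.4) + (-2.6)·(-2.6) + (-0.6)·(-0.6)) / 4 = 19.2/4 = 4.8

S is symmetric (S[j,i] = S[i,j]). Assembling:

S = [[5.3, -3.55],
 [-3.55, 4.8]]


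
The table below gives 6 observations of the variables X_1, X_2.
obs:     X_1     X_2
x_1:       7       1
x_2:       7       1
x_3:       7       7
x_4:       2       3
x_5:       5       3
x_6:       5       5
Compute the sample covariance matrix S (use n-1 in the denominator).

Step 1 — column means:
  mean(X_1) = (7 + 7 + 7 + 2 + 5 + 5) / 6 = 33/6 = 5.5
  mean(X_2) = (1 + 1 + 7 + 3 + 3 + 5) / 6 = 20/6 = 3.3333

Step 2 — sample covariance S[i,j] = (1/(n-1)) · Σ_k (x_{k,i} - mean_i) · (x_{k,j} - mean_j), with n-1 = 5.
  S[X_1,X_1] = ((1.5)·(1.5) + (1.5)·(1.5) + (1.5)·(1.5) + (-3.5)·(-3.5) + (-0.5)·(-0.5) + (-0.5)·(-0.5)) / 5 = 19.5/5 = 3.9
  S[X_1,X_2] = ((1.5)·(-2.3333) + (1.5)·(-2.3333) + (1.5)·(3.6667) + (-3.5)·(-0.3333) + (-0.5)·(-0.3333) + (-0.5)·(1.6667)) / 5 = -1/5 = -0.2
  S[X_2,X_2] = ((-2.3333)·(-2.3333) + (-2.3333)·(-2.3333) + (3.6667)·(3.6667) + (-0.3333)·(-0.3333) + (-0.3333)·(-0.3333) + (1.6667)·(1.6667)) / 5 = 27.3333/5 = 5.4667

S is symmetric (S[j,i] = S[i,j]). Assembling:

S = [[3.9, -0.2],
 [-0.2, 5.4667]]


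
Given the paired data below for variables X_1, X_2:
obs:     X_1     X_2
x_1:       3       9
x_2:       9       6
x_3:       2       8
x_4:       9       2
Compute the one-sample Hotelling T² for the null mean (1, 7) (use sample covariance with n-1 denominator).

Step 1 — sample mean vector:
  mean(X_1) = (3 + 9 + 2 + 9) / 4 = 23/4 = 5.75
  mean(X_2) = (9 + 6 + 8 + 2) / 4 = 25/4 = 6.25
  x̄ = (5.75, 6.25),  deviation x̄ - mu_0 = (5.75, 6.25) - (1, 7) = (4.75, -0.75).

Step 2 — sample covariance matrix, S[i,j] = (1/(n-1)) · Σ_k (x_{k,i} - mean_i) · (x_{k,j} - mean_j), divisor n-1 = 3:
  S[X_1,X_1] = ((-2.75)·(-2.75) + (3.25)·(3.25) + (-3.75)·(-3.75) + (3.25)·(3.25)) / 3 = 42.75/3 = 14.25
  S[X_1,X_2] = ((-2.75)·(2.75) + (3.25)·(-0.25) + (-3.75)·(1.75) + (3.25)·(-4.25)) / 3 = -28.75/3 = -9.5833
  S[X_2,X_2] = ((2.75)·(2.75) + (-0.25)·(-0.25) + (1.75)·(1.75) + (-4.25)·(-4.25)) / 3 = 28.75/3 = 9.5833
  S = [[14.25, -9.5833],
 [-9.5833, 9.5833]].

Step 3 — invert S. det(S) = 14.25·9.5833 - (-9.5833)² = 44.7222.
  S^{-1} = (1/det) · [[d, -b], [-b, a]] = [[0.2143, 0.2143],
 [0.2143, 0.3186]].

Step 4 — quadratic form (x̄ - mu_0)^T · S^{-1} · (x̄ - mu_0):
  S^{-1} · (x̄ - mu_0) = (0.8571, 0.7789),
  (x̄ - mu_0)^T · [...] = (4.75)·(0.8571) + (-0.75)·(0.7789) = 3.4873.

Step 5 — scale by n: T² = 4 · 3.4873 = 13.9491.

T² ≈ 13.9491


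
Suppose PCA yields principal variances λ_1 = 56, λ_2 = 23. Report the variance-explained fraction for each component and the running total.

Step 1 — total variance = trace(Sigma) = Σ λ_i = 56 + 23 = 79.

Step 2 — fraction explained by component i = λ_i / Σ λ:
  PC1: 56/79 = 0.7089
  PC2: 23/79 = 0.2911

Step 3 — cumulative fraction after k components = (λ_1 + ... + λ_k) / Σ λ:
  k = 1: 56/79 = 0.7089
  k = 2: (56 + 23)/79 = 79/79 = 1

Summary (fraction, with percent):

explained: PC1 0.7089 (70.89%), PC2 0.2911 (29.11%);  cumulative: 0.7089, 1


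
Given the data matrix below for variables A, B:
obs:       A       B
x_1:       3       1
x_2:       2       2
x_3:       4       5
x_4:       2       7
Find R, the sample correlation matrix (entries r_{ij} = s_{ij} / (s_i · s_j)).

Step 1 — column means:
  mean(A) = (3 + 2 + 4 + 2) / 4 = 11/4 = 2.75
  mean(B) = (1 + 2 + 5 + 7) / 4 = 15/4 = 3.75

Step 2 — sample variances and covariances s[i,j] = (1/(n-1)) · Σ_k (x_{k,i} - mean_i) · (x_{k,j} - mean_j), with n-1 = 3:
  s[A,A] = ((0.25)·(0.25) + (-0.75)·(-0.75) + (1.25)·(1.25) + (-0.75)·(-0.75)) / 3 = 2.75/3 = 0.9167
  s[A,B] = ((0.25)·(-2.75) + (-0.75)·(-1.75) + (1.25)·(1.25) + (-0.75)·(3.25)) / 3 = -0.25/3 = -0.0833
  s[B,B] = ((-2.75)·(-2.75) + (-1.75)·(-1.75) + (1.25)·(1.25) + (3.25)·(3.25)) / 3 = 22.75/3 = 7.5833
  Sample standard deviations s_i = √(s[i,i]):
  s(A) = √(0.9167) = 0.9574
  s(B) = √(7.5833) = 2.7538

Step 3 — r_{ij} = s_{ij} / (s_i · s_j):
  r[A,A] = 1 (diagonal).
  r[A,B] = -0.0833 / (0.9574 · 2.7538) = -0.0833 / 2.6365 = -0.0316
  r[B,B] = 1 (diagonal).

R is symmetric with unit diagonal. Assembling:

R = [[1, -0.0316],
 [-0.0316, 1]]


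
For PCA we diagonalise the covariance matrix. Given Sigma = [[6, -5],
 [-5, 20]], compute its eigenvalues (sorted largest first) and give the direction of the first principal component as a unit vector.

Step 1 — characteristic polynomial of 2×2 Sigma:
  det(Sigma - λI) = λ² - trace · λ + det = 0.
  trace = 6 + 20 = 26, det = 6·20 - (-5)² = 95.
Step 2 — discriminant:
  Δ = trace² - 4·det = 676 - 380 = 296.
Step 3 — eigenvalues:
  λ = (trace ± √Δ)/2 = (26 ± 17.2047)/2,
  λ_1 = 21.6023,  λ_2 = 4.3977.

Step 4 — unit eigenvector for λ_1: solve (Sigma - λ_1 I)v = 0. First row:
  (6 - 21.6023)·v_x + (-5)·v_y = 0, i.e. (-15.6023)·v_x + (-5)·v_y = 0,
  so v ∝ (b, λ_1 - a) = (-5, 15.6023); multiply by -1 so the first entry is positive: u = (5, -15.6023).
  ||u|| = √((5)² + (-15.6023)²) = √(268.4326) ≈ 16.3839,
  v_1 = u/||u|| ≈ (0.3052, -0.9523) (||v_1|| = 1).

λ_1 = 21.6023,  λ_2 = 4.3977;  v_1 ≈ (0.3052, -0.9523)


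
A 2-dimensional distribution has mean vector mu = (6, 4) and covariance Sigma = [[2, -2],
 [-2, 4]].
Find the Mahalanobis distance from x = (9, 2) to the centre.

Step 1 — centre the observation: (x - mu) = (3, -2).

Step 2 — invert Sigma. det(Sigma) = 2·4 - (-2)² = 4.
  Sigma^{-1} = (1/det) · [[d, -b], [-b, a]] = [[1, 0.5],
 [0.5, 0.5]].

Step 3 — form the quadratic (x - mu)^T · Sigma^{-1} · (x - mu):
  Sigma^{-1} · (x - mu) = (2, 0.5).
  (x - mu)^T · [Sigma^{-1} · (x - mu)] = (3)·(2) + (-2)·(0.5) = 5.

Step 4 — take square root: d = √(5) ≈ 2.2361.

d(x, mu) = √(5) ≈ 2.2361


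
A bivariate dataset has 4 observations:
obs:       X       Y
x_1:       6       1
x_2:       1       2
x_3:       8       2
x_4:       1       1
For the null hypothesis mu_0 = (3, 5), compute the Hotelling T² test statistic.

Step 1 — sample mean vector:
  mean(X) = (6 + 1 + 8 + 1) / 4 = 16/4 = 4
  mean(Y) = (1 + 2 + 2 + 1) / 4 = 6/4 = 1.5
  x̄ = (4, 1.5),  deviation x̄ - mu_0 = (4, 1.5) - (3, 5) = (1, -3.5).

Step 2 — sample covariance matrix, S[i,j] = (1/(n-1)) · Σ_k (x_{k,i} - mean_i) · (x_{k,j} - mean_j), divisor n-1 = 3:
  S[X,X] = ((2)·(2) + (-3)·(-3) + (4)·(4) + (-3)·(-3)) / 3 = 38/3 = 12.6667
  S[X,Y] = ((2)·(-0.5) + (-3)·(0.5) + (4)·(0.5) + (-3)·(-0.5)) / 3 = 1/3 = 0.3333
  S[Y,Y] = ((-0.5)·(-0.5) + (0.5)·(0.5) + (0.5)·(0.5) + (-0.5)·(-0.5)) / 3 = 1/3 = 0.3333
  S = [[12.6667, 0.3333],
 [0.3333, 0.3333]].

Step 3 — invert S. det(S) = 12.6667·0.3333 - (0.3333)² = 4.1111.
  S^{-1} = (1/det) · [[d, -b], [-b, a]] = [[0.0811, -0.0811],
 [-0.0811, 3.0811]].

Step 4 — quadratic form (x̄ - mu_0)^T · S^{-1} · (x̄ - mu_0):
  S^{-1} · (x̄ - mu_0) = (0.3649, -10.8649),
  (x̄ - mu_0)^T · [...] = (1)·(0.3649) + (-3.5)·(-10.8649) = 38.3919.

Step 5 — scale by n: T² = 4 · 38.3919 = 153.5676.

T² ≈ 153.5676


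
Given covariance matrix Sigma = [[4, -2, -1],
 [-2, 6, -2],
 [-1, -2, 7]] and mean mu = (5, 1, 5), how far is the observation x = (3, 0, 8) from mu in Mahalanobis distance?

Step 1 — centre the observation: (x - mu) = (-2, -1, 3).

Step 2 — invert Sigma (cofactor / det for 3×3, or solve directly):
  Sigma^{-1} = [[0.3455, 0.1455, 0.0909],
 [0.1455, 0.2455, 0.0909],
 [0.0909, 0.0909, 0.1818]].

Step 3 — form the quadratic (x - mu)^T · Sigma^{-1} · (x - mu):
  Sigma^{-1} · (x - mu) = (-0.5636, -0.2636, 0.2727).
  (x - mu)^T · [Sigma^{-1} · (x - mu)] = (-2)·(-0.5636) + (-1)·(-0.2636) + (3)·(0.2727) = 2.2091.

Step 4 — take square root: d = √(2.2091) ≈ 1.4863.

d(x, mu) = √(2.2091) ≈ 1.4863


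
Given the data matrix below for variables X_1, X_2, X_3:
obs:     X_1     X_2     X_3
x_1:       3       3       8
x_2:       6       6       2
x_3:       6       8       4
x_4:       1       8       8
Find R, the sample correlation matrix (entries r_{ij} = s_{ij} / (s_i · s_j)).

Step 1 — column means:
  mean(X_1) = (3 + 6 + 6 + 1) / 4 = 16/4 = 4
  mean(X_2) = (3 + 6 + 8 + 8) / 4 = 25/4 = 6.25
  mean(X_3) = (8 + 2 + 4 + 8) / 4 = 22/4 = 5.5

Step 2 — sample variances and covariances s[i,j] = (1/(n-1)) · Σ_k (x_{k,i} - mean_i) · (x_{k,j} - mean_j), with n-1 = 3:
  s[X_1,X_1] = ((-1)·(-1) + (2)·(2) + (2)·(2) + (-3)·(-3)) / 3 = 18/3 = 6
  s[X_1,X_2] = ((-1)·(-3.25) + (2)·(-0.25) + (2)·(1.75) + (-3)·(1.75)) / 3 = 1/3 = 0.3333
  s[X_1,X_3] = ((-1)·(2.5) + (2)·(-3.5) + (2)·(-1.5) + (-3)·(2.5)) / 3 = -20/3 = -6.6667
  s[X_2,X_2] = ((-3.25)·(-3.25) + (-0.25)·(-0.25) + (1.75)·(1.75) + (1.75)·(1.75)) / 3 = 16.75/3 = 5.5833
  s[X_2,X_3] = ((-3.25)·(2.5) + (-0.25)·(-3.5) + (1.75)·(-1.5) + (1.75)·(2.5)) / 3 = -5.5/3 = -1.8333
  s[X_3,X_3] = ((2.5)·(2.5) + (-3.5)·(-3.5) + (-1.5)·(-1.5) + (2.5)·(2.5)) / 3 = 27/3 = 9
  Sample standard deviations s_i = √(s[i,i]):
  s(X_1) = √(6) = 2.4495
  s(X_2) = √(5.5833) = 2.3629
  s(X_3) = √(9) = 3

Step 3 — r_{ij} = s_{ij} / (s_i · s_j):
  r[X_1,X_1] = 1 (diagonal).
  r[X_1,X_2] = 0.3333 / (2.4495 · 2.3629) = 0.3333 / 5.7879 = 0.0576
  r[X_1,X_3] = -6.6667 / (2.4495 · 3) = -6.6667 / 7.3485 = -0.9072
  r[X_2,X_2] = 1 (diagonal).
  r[X_2,X_3] = -1.8333 / (2.3629 · 3) = -1.8333 / 7.0887 = -0.2586
  r[X_3,X_3] = 1 (diagonal).

R is symmetric with unit diagonal. Assembling:

R = [[1, 0.0576, -0.9072],
 [0.0576, 1, -0.2586],
 [-0.9072, -0.2586, 1]]


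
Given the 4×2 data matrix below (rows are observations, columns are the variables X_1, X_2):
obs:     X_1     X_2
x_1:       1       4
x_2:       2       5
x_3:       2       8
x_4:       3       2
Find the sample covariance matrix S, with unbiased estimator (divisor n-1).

Step 1 — column means:
  mean(X_1) = (1 + 2 + 2 + 3) / 4 = 8/4 = 2
  mean(X_2) = (4 + 5 + 8 + 2) / 4 = 19/4 = 4.75

Step 2 — sample covariance S[i,j] = (1/(n-1)) · Σ_k (x_{k,i} - mean_i) · (x_{k,j} - mean_j), with n-1 = 3.
  S[X_1,X_1] = ((-1)·(-1) + (0)·(0) + (0)·(0) + (1)·(1)) / 3 = 2/3 = 0.6667
  S[X_1,X_2] = ((-1)·(-0.75) + (0)·(0.25) + (0)·(3.25) + (1)·(-2.75)) / 3 = -2/3 = -0.6667
  S[X_2,X_2] = ((-0.75)·(-0.75) + (0.25)·(0.25) + (3.25)·(3.25) + (-2.75)·(-2.75)) / 3 = 18.75/3 = 6.25

S is symmetric (S[j,i] = S[i,j]). Assembling:

S = [[0.6667, -0.6667],
 [-0.6667, 6.25]]


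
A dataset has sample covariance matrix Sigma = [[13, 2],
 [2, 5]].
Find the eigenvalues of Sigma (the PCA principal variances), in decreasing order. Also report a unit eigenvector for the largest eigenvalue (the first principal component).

Step 1 — characteristic polynomial of 2×2 Sigma:
  det(Sigma - λI) = λ² - trace · λ + det = 0.
  trace = 13 + 5 = 18, det = 13·5 - (2)² = 61.
Step 2 — discriminant:
  Δ = trace² - 4·det = 324 - 244 = 80.
Step 3 — eigenvalues:
  λ = (trace ± √Δ)/2 = (18 ± 8.9443)/2,
  λ_1 = 13.4721,  λ_2 = 4.5279.

Step 4 — unit eigenvector for λ_1: solve (Sigma - λ_1 I)v = 0. First row:
  (13 - 13.4721)·v_x + (2)·v_y = 0, i.e. (-0.4721)·v_x + (2)·v_y = 0,
  so v ∝ (b, λ_1 - a) = (2, 0.4721) = u.
  ||u|| = √((2)² + (0.4721)²) = √(4.2229) ≈ 2.055,
  v_1 = u/||u|| ≈ (0.9732, 0.2298) (||v_1|| = 1).

λ_1 = 13.4721,  λ_2 = 4.5279;  v_1 ≈ (0.9732, 0.2298)


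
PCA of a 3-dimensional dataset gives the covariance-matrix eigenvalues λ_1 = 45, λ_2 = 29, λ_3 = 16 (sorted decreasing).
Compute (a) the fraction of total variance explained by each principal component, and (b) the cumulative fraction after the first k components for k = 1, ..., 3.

Step 1 — total variance = trace(Sigma) = Σ λ_i = 45 + 29 + 16 = 90.

Step 2 — fraction explained by component i = λ_i / Σ λ:
  PC1: 45/90 = 0.5
  PC2: 29/90 = 0.3222
  PC3: 16/90 = 0.1778

Step 3 — cumulative fraction after k components = (λ_1 + ... + λ_k) / Σ λ:
  k = 1: 45/90 = 0.5
  k = 2: (45 + 29)/90 = 74/90 = 0.8222
  k = 3: (45 + 29 + 16)/90 = 90/90 = 1

Summary (fraction, with percent):

explained: PC1 0.5 (50%), PC2 0.3222 (32.22%), PC3 0.1778 (17.78%);  cumulative: 0.5, 0.8222, 1


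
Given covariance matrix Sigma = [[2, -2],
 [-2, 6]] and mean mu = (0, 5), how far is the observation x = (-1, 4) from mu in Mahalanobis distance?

Step 1 — centre the observation: (x - mu) = (-1, -1).

Step 2 — invert Sigma. det(Sigma) = 2·6 - (-2)² = 8.
  Sigma^{-1} = (1/det) · [[d, -b], [-b, a]] = [[0.75, 0.25],
 [0.25, 0.25]].

Step 3 — form the quadratic (x - mu)^T · Sigma^{-1} · (x - mu):
  Sigma^{-1} · (x - mu) = (-1, -0.5).
  (x - mu)^T · [Sigma^{-1} · (x - mu)] = (-1)·(-1) + (-1)·(-0.5) = 1.5.

Step 4 — take square root: d = √(1.5) ≈ 1.2247.

d(x, mu) = √(1.5) ≈ 1.2247


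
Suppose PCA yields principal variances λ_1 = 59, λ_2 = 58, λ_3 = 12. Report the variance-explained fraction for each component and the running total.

Step 1 — total variance = trace(Sigma) = Σ λ_i = 59 + 58 + 12 = 129.

Step 2 — fraction explained by component i = λ_i / Σ λ:
  PC1: 59/129 = 0.4574
  PC2: 58/129 = 0.4496
  PC3: 12/129 = 0.093

Step 3 — cumulative fraction after k components = (λ_1 + ... + λ_k) / Σ λ:
  k = 1: 59/129 = 0.4574
  k = 2: (59 + 58)/129 = 117/129 = 0.907
  k = 3: (59 + 58 + 12)/129 = 129/129 = 1

Summary (fraction, with percent):

explained: PC1 0.4574 (45.74%), PC2 0.4496 (44.96%), PC3 0.093 (9.3%);  cumulative: 0.4574, 0.907, 1


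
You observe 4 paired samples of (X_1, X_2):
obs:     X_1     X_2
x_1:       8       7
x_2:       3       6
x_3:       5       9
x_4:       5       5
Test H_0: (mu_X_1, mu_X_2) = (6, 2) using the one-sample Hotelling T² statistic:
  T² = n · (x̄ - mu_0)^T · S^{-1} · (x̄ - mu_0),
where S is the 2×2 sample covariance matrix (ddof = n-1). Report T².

Step 1 — sample mean vector:
  mean(X_1) = (8 + 3 + 5 + 5) / 4 = 21/4 = 5.25
  mean(X_2) = (7 + 6 + 9 + 5) / 4 = 27/4 = 6.75
  x̄ = (5.25, 6.75),  deviation x̄ - mu_0 = (5.25, 6.75) - (6, 2) = (-0.75, 4.75).

Step 2 — sample covariance matrix, S[i,j] = (1/(n-1)) · Σ_k (x_{k,i} - mean_i) · (x_{k,j} - mean_j), divisor n-1 = 3:
  S[X_1,X_1] = ((2.75)·(2.75) + (-2.25)·(-2.25) + (-0.25)·(-0.25) + (-0.25)·(-0.25)) / 3 = 12.75/3 = 4.25
  S[X_1,X_2] = ((2.75)·(0.25) + (-2.25)·(-0.75) + (-0.25)·(2.25) + (-0.25)·(-1.75)) / 3 = 2.25/3 = 0.75
  S[X_2,X_2] = ((0.25)·(0.25) + (-0.75)·(-0.75) + (2.25)·(2.25) + (-1.75)·(-1.75)) / 3 = 8.75/3 = 2.9167
  S = [[4.25, 0.75],
 [0.75, 2.9167]].

Step 3 — invert S. det(S) = 4.25·2.9167 - (0.75)² = 11.8333.
  S^{-1} = (1/det) · [[d, -b], [-b, a]] = [[0.2465, -0.0634],
 [-0.0634, 0.3592]].

Step 4 — quadratic form (x̄ - mu_0)^T · S^{-1} · (x̄ - mu_0):
  S^{-1} · (x̄ - mu_0) = (-0.4859, 1.7535),
  (x̄ - mu_0)^T · [...] = (-0.75)·(-0.4859) + (4.75)·(1.7535) = 8.6937.

Step 5 — scale by n: T² = 4 · 8.6937 = 34.7746.

T² ≈ 34.7746
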